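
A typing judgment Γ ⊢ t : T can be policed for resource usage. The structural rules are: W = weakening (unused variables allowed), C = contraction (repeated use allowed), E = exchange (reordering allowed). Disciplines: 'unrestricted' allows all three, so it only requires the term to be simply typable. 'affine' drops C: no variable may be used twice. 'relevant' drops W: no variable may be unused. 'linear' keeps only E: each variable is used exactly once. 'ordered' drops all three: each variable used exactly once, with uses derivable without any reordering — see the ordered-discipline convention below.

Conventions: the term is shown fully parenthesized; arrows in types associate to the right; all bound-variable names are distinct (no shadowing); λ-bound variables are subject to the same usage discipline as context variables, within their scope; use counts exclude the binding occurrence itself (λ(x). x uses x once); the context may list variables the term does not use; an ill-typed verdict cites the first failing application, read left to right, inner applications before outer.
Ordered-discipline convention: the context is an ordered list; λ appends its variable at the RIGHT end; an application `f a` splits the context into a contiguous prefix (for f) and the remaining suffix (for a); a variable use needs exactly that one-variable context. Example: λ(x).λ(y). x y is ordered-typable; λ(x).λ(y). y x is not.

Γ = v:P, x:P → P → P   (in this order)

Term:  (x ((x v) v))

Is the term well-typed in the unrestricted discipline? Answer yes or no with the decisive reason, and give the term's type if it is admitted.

yes — simply typable at P → P; W, C, E all held; term : P → P
use counts: v ×2; x ×2
left-to-right use order: x, x, v, v
typing: the term checks, with type P → P
all disciplines: ordered ✗ · linear ✗ · affine ✗ · relevant ✓ · unrestricted ✓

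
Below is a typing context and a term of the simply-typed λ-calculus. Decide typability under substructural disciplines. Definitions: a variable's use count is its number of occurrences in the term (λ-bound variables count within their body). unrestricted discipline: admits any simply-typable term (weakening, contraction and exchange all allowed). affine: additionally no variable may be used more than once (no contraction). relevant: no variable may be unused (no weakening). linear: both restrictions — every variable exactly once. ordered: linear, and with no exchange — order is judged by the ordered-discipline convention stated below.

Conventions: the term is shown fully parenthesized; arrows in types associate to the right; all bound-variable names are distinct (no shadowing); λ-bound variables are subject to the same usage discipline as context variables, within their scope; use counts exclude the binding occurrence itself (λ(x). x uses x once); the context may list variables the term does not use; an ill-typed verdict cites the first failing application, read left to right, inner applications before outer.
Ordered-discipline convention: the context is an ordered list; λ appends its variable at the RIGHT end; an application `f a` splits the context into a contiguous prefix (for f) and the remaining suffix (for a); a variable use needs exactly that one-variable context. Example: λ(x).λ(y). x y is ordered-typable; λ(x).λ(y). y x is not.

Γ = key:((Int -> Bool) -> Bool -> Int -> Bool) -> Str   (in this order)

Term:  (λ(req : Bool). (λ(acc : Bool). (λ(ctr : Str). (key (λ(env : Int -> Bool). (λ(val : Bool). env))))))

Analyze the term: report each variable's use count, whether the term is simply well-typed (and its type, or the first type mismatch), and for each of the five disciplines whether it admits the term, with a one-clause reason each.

variable uses: key=1; req (bound)=0; acc (bound)=0; ctr (bound)=0; env (bound)=1; val (bound)=0
uses in reading order: key, env
typing: the term checks, with type Bool -> Bool -> Str -> Str
ordered ✗ (needs weakening: req, acc, ctr, val unused)
linear ✗ (needs weakening: req, acc, ctr, val unused)
affine ✓ (none of key, req, acc, ctr, env, val used more than once)
relevant ✗ (needs weakening: req, acc, ctr, val unused)
unrestricted ✓ (typability at Bool -> Bool -> Str -> Str is all that's needed)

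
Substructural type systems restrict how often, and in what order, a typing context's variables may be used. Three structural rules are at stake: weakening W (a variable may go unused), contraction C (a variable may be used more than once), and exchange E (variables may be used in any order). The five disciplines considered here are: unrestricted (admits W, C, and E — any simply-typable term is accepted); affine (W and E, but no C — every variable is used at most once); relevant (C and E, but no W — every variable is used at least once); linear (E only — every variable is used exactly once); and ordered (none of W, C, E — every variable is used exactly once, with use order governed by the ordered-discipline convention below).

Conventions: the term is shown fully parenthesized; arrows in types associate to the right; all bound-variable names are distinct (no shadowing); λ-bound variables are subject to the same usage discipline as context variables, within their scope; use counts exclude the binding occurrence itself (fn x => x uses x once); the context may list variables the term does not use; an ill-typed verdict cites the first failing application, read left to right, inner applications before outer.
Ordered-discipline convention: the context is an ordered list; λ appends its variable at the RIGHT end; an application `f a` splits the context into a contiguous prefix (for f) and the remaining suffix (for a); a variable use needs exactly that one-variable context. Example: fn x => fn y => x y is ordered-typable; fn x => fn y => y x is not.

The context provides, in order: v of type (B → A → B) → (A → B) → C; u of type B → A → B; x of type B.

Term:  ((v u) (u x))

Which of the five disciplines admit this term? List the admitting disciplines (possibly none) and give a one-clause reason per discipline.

accepted by: relevant, unrestricted
use counts: v ×1; u ×2; x ×1
left-to-right use order: v, u, u, x
typing: the term checks, with type C
ordered: ✗ — needs contraction — u ×2
linear: ✗ — needs contraction — u ×2
affine: ✗ — needs contraction — u ×2
relevant: ✓ — every one of v, u, x appears
unrestricted: ✓ — type-checks (C) and nothing is barred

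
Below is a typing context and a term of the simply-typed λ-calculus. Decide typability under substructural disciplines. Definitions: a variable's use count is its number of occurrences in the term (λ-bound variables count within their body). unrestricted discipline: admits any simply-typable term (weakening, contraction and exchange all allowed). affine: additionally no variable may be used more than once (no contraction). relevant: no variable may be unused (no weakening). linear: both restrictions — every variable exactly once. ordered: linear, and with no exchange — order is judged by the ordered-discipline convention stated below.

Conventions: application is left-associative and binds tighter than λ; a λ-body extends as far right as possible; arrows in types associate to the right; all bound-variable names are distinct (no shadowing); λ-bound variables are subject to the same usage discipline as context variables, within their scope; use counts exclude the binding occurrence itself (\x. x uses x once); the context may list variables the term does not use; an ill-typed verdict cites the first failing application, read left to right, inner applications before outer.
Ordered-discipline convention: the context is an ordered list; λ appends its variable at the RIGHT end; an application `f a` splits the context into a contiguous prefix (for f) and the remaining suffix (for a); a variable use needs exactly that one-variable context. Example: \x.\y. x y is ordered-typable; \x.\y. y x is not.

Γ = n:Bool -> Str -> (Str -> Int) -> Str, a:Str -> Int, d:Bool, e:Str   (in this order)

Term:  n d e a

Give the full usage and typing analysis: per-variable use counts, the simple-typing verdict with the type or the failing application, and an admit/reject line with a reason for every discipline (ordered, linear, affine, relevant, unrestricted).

usage: n: 1, a: 1, d: 1, e: 1
left-to-right use order: n, d, e, a
typing: well-typed at Str
ordered: ✗ — use order n, d, e, a needs exchange
linear: ✓ — n, a, d, e: one use apiece
affine: ✓ — none of n, a, d, e used more than once
relevant: ✓ — n, a, d, e: all used, weakening unneeded
unrestricted: ✓ — well-typed at Str; no restrictions here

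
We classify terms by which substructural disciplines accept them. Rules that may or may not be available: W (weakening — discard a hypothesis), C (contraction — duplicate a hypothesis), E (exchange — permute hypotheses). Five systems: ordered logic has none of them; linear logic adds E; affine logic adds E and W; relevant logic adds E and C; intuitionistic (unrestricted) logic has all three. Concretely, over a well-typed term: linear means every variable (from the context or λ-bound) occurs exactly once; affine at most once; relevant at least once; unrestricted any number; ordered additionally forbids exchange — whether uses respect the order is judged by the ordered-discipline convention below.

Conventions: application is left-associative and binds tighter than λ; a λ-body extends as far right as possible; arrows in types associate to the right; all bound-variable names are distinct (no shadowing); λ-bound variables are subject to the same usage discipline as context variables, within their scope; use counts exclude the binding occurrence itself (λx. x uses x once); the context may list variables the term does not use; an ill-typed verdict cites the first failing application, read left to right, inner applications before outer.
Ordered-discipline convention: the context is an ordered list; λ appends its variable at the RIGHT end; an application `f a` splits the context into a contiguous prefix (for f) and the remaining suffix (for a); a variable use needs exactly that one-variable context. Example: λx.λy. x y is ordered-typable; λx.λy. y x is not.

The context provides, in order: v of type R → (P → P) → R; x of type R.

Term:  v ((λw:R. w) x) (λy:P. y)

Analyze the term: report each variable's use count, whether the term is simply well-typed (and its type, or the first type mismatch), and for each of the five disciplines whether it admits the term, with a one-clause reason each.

counts: v=1; x=1; w (bound)=1; y (bound)=1
use order (left to right): v, w, x, y
typing: ✓ — R
ordered: ✓ — v, x, w, y once each; derivable with no W/C/E
linear: ✓ — exactly-once usage across v, x, w, y
affine: ✓ — v, x, w, y: no repeats, contraction unneeded
relevant: ✓ — v, x, w, y: all used, weakening unneeded
unrestricted: ✓ — type-checks (R) and nothing is barred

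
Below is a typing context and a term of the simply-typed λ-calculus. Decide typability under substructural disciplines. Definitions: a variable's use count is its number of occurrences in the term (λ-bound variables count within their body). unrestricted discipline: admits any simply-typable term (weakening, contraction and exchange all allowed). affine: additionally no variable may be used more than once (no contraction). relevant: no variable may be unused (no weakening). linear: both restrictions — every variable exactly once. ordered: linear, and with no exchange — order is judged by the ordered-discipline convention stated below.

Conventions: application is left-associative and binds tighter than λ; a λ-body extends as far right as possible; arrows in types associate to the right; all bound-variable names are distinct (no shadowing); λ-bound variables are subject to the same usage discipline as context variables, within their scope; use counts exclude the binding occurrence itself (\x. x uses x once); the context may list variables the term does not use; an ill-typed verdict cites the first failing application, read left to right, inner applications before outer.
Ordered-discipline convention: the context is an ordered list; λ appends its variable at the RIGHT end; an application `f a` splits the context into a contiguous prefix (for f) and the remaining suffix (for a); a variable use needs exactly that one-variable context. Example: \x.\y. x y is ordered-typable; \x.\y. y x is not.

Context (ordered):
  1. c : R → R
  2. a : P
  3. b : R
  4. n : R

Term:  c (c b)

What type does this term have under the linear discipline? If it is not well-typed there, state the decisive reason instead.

not well-typed under linear — needs contraction — c ×2; unused: a, n — weakening required
variable uses: c: 2×; a: 0×; b: 1×; n: 0×
uses in reading order: c, c, b
typing: the term checks, with type R
all disciplines: ordered ✗; linear ✗; affine ✗; relevant ✗; unrestricted ✓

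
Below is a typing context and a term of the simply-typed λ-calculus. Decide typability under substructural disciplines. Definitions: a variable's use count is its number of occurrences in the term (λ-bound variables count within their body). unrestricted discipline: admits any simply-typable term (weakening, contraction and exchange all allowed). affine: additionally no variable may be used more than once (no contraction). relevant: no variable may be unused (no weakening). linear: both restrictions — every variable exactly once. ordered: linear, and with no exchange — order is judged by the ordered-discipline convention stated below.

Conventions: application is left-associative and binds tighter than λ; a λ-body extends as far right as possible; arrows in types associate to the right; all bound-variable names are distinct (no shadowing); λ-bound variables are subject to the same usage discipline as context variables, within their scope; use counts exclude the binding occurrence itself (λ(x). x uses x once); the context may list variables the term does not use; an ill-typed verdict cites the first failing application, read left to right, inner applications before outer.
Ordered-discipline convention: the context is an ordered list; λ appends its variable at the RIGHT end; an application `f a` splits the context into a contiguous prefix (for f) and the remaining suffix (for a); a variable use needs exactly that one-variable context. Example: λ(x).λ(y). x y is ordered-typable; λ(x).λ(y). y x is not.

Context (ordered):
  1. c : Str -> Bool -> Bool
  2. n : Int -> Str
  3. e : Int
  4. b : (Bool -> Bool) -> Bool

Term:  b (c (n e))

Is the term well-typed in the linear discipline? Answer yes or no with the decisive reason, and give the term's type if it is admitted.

yes — c, n, e, b: one use apiece; term : Bool
usage: c: 1×; n: 1×; e: 1×; b: 1×
order of uses: b, c, n, e
typing: the term checks, with type Bool
per-discipline verdicts: ordered ✗ | linear ✓ | affine ✓ | relevant ✓ | unrestricted ✓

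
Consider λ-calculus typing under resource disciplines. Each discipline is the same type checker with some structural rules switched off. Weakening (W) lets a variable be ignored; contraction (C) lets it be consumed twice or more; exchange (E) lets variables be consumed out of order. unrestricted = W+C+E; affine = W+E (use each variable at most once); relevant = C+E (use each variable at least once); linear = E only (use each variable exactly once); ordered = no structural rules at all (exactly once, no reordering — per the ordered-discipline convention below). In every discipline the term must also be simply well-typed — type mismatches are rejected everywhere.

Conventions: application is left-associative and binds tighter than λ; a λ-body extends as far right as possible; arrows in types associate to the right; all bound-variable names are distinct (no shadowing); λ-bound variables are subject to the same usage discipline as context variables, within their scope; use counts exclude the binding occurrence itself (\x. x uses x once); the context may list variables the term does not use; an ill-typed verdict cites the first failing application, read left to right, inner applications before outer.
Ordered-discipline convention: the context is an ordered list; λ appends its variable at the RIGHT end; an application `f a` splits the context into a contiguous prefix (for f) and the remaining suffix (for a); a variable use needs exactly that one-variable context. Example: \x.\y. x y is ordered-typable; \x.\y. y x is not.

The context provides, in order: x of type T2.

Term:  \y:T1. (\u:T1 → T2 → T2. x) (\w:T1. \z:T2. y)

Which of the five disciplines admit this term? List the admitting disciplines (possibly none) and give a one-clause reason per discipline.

accepted by: none
use counts: x=1; y (bound)=1; u (bound)=0; w (bound)=0; z (bound)=0
use order (left to right): x, y
typing: ill-typed: a function awaiting T1 → T2 → T2 gets T1 → T2 → T1
ordered: ✗, not simply typable
linear: ✗, fails simple typing
affine: ✗, a type mismatch blocks all five
relevant: ✗, the type mismatch rejects it
unrestricted: ✗, not simply typable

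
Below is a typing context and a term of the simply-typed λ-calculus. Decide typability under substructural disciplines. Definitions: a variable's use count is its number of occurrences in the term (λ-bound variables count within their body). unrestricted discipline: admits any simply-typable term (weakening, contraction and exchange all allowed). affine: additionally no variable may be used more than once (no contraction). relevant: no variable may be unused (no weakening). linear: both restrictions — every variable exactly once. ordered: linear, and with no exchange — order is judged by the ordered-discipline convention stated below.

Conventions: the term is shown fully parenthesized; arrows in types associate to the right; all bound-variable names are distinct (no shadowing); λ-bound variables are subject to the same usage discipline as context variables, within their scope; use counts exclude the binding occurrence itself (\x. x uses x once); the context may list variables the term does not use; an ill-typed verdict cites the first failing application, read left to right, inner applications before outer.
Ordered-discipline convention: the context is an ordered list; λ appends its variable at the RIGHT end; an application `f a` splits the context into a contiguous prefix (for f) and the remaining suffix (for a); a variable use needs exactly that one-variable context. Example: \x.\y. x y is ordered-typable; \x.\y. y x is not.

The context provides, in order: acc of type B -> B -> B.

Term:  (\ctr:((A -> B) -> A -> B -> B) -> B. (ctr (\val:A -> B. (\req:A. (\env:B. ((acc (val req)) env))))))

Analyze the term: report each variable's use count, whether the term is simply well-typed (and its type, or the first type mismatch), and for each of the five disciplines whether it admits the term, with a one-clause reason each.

counts: acc: 1×, ctr [bound]: 1×, val [bound]: 1×, req [bound]: 1×, env [bound]: 1×
left-to-right use order: ctr, acc, val, req, env
typing: well-typed — term : (((A -> B) -> A -> B -> B) -> B) -> B
ordered: ✗ — no contiguous prefix/suffix split fits ctr, acc, val, req, env
linear: ✓ — exactly-once usage across acc, ctr, val, req, env
affine: ✓ — at most one use each (acc, ctr, val, req, env)
relevant: ✓ — none of acc, ctr, val, req, env goes unused
unrestricted: ✓ — typability at (((A -> B) -> A -> B -> B) -> B) -> B is all that's needed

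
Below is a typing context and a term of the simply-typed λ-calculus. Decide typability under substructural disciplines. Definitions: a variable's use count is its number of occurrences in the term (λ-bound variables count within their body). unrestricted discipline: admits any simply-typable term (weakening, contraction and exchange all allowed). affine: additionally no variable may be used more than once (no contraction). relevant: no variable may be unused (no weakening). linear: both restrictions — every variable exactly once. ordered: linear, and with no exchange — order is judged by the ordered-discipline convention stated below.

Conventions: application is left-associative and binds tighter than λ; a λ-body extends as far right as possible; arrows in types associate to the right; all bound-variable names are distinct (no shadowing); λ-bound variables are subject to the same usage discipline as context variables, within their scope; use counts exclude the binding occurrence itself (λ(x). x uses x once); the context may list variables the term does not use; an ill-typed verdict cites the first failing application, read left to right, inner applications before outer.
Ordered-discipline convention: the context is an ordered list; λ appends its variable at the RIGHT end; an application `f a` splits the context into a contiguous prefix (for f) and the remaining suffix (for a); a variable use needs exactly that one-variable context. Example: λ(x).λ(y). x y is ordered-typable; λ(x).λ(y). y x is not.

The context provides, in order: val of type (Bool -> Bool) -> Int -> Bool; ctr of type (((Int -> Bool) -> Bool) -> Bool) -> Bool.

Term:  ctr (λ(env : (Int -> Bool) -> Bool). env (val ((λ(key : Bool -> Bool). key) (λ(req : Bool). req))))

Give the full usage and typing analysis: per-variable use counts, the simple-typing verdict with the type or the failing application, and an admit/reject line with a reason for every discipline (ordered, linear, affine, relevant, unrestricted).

use counts: val: 1×; ctr: 1×; env (λ-bound): 1×; key (λ-bound): 1×; req (λ-bound): 1×
left-to-right use order: ctr, env, val, key, req
typing: well-typed at Bool
ordered: ✗ — needs exchange: uses follow ctr, env, val, key, req
linear: ✓ — each of val, ctr, env, key, req used exactly once
affine: ✓ — no duplicate uses among val, ctr, env, key, req
relevant: ✓ — at least one use each (val, ctr, env, key, req)
unrestricted: ✓ — simply typable at Bool; W, C, E all held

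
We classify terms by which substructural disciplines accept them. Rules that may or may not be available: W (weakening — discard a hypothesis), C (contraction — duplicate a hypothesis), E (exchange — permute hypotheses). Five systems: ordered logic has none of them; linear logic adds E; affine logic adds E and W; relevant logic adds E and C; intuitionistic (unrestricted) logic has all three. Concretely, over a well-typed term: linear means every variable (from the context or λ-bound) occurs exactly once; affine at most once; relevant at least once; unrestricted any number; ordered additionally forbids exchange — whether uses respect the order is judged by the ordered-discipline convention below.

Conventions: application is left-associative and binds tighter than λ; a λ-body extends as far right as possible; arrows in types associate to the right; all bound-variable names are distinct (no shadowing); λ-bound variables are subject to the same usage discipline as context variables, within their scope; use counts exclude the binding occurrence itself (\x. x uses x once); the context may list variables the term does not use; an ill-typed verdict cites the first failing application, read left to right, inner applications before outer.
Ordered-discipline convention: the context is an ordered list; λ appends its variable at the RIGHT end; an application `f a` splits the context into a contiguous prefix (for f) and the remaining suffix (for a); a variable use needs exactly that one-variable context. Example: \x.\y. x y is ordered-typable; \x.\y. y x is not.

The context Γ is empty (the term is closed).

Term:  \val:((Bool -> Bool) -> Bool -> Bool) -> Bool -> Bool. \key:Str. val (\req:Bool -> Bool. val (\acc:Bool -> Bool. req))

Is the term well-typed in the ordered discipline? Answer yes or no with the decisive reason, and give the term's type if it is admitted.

no — val ×2 used more than once (contraction); key, acc never used (weakening)
variable uses: val [bound]: 2×; key [bound]: 0×; req [bound]: 1×; acc [bound]: 0×
left-to-right use order: val, val, req
typing: well-typed — term : (((Bool -> Bool) -> Bool -> Bool) -> Bool -> Bool) -> Str -> Bool -> Bool
all disciplines: ordered ✗ · linear ✗ · affine ✗ · relevant ✗ · unrestricted ✓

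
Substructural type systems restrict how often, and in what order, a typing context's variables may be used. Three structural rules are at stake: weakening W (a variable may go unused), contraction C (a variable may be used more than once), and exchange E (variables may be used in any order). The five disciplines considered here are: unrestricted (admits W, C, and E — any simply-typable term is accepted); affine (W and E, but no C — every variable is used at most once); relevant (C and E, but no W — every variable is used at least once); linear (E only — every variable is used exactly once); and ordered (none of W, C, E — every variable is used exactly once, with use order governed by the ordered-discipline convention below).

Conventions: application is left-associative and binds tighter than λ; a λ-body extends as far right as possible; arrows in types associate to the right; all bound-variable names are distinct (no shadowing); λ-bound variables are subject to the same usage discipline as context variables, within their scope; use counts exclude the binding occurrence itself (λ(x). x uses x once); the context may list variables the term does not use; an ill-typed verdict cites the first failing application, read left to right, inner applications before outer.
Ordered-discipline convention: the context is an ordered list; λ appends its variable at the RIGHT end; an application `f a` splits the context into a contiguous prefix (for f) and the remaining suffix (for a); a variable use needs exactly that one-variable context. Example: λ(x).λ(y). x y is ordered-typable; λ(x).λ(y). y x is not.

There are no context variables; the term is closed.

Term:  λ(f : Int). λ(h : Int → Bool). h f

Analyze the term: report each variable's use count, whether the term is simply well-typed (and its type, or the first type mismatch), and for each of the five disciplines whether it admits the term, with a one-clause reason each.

usage: f (bound): 1; h (bound): 1
left-to-right use order: h, f
typing: the term checks, with type Int → (Int → Bool) → Bool
ordered ✗ (needs exchange: uses follow h, f)
linear ✓ (f, h: one use apiece)
affine ✓ (none of f, h used more than once)
relevant ✓ (f, h: all used, weakening unneeded)
unrestricted ✓ (typability at Int → (Int → Bool) → Bool is all that's needed)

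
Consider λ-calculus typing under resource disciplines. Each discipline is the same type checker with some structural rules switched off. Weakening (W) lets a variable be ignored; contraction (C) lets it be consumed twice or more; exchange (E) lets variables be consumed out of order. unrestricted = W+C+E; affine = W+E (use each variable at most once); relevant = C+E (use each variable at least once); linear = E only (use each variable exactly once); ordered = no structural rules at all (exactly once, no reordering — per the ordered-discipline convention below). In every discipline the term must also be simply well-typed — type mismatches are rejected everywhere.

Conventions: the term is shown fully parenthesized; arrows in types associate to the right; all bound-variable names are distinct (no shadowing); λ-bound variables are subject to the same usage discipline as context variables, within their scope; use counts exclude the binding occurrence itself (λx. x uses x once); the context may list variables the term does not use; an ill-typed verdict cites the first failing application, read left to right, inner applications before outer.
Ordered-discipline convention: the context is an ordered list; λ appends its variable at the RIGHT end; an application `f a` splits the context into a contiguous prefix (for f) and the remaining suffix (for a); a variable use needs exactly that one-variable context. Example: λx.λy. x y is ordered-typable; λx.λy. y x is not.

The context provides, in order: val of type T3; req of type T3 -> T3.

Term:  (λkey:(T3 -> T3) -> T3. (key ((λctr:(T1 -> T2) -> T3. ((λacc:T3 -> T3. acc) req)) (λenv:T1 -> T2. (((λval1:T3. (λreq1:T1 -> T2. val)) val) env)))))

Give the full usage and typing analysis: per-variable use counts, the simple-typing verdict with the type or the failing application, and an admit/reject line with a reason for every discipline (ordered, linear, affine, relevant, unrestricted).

variable uses: val: 2; req: 1; key (bound): 1; ctr (bound): 0; acc (bound): 1; env (bound): 1; val1 (bound): 0; req1 (bound): 0
use order (left to right): key, acc, req, val, val, env
typing: well-typed at ((T3 -> T3) -> T3) -> T3
ordered: ✗ — repeated use of val ×2; unused: ctr, val1, req1 — weakening required
linear: ✗ — repeated use of val ×2; unused: ctr, val1, req1 — weakening required
affine: ✗ — repeated use of val ×2
relevant: ✗ — unused: ctr, val1, req1 — weakening required
unrestricted: ✓ — simply typable at ((T3 -> T3) -> T3) -> T3; W, C, E all held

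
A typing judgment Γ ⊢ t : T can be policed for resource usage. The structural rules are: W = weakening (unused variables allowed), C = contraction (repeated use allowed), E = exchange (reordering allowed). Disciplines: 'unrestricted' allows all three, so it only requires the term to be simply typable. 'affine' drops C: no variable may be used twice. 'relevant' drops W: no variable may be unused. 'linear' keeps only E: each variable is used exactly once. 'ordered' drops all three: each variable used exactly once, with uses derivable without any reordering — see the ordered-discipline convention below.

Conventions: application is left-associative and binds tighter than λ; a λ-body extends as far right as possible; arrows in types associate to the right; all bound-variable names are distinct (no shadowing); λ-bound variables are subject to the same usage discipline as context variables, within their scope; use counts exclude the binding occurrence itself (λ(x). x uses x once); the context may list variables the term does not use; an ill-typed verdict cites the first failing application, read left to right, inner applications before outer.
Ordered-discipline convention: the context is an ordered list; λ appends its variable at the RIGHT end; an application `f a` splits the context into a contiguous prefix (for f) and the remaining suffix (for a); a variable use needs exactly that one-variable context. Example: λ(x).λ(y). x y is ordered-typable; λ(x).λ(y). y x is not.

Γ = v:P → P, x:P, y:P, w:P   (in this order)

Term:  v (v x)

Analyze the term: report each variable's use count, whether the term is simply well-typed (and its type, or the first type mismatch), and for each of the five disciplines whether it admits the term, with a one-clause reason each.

usage: v=2; x=1; y=0; w=0
order of uses: v, v, x
typing: ✓ — P
ordered: ✗, needs contraction — v ×2; y, w left unused
linear: ✗, needs contraction — v ×2; y, w left unused
affine: ✗, needs contraction — v ×2
relevant: ✗, y, w left unused
unrestricted: ✓, typability at P is all that's needed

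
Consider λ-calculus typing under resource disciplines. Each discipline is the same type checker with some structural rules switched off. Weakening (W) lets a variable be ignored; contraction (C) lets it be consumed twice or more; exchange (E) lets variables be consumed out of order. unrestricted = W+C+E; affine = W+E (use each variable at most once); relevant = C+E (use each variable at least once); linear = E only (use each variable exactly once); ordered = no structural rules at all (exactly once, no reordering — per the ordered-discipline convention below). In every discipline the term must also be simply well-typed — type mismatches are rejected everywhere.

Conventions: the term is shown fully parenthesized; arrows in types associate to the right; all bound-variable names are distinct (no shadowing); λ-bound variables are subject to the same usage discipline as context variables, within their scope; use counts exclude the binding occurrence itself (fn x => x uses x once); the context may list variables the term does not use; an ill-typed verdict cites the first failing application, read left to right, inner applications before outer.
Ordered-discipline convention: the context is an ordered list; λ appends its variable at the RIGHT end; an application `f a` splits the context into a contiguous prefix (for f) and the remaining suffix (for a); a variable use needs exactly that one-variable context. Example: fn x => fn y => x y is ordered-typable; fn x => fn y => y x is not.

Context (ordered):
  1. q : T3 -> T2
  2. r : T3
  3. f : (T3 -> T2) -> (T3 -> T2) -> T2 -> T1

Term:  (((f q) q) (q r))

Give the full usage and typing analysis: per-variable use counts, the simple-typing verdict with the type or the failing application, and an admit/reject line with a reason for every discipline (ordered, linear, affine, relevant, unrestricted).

use counts: q: 3, r: 1, f: 1
uses in reading order: f, q, q, q, r
typing: ✓ — T1
ordered ✗ (repeated use of q ×3)
linear ✗ (repeated use of q ×3)
affine ✗ (repeated use of q ×3)
relevant ✓ (every one of q, r, f appears)
unrestricted ✓ (typability at T1 is all that's needed)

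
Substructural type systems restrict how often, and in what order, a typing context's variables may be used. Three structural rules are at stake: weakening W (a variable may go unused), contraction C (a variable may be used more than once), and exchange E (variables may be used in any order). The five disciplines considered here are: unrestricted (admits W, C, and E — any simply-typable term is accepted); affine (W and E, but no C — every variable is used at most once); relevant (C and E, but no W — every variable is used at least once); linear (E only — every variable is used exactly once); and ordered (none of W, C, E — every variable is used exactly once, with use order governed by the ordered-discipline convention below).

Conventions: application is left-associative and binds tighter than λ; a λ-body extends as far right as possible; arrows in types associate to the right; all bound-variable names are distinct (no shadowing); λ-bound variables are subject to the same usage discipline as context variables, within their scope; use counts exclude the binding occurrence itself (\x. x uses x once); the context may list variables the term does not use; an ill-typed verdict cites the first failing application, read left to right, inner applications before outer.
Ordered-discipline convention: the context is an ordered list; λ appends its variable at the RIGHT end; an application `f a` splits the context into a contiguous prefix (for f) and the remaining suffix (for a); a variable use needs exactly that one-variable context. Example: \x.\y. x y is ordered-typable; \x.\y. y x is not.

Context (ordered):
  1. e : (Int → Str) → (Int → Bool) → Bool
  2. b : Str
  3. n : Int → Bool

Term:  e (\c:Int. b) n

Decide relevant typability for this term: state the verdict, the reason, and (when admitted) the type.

no — needs weakening: c unused
counts: e ×1; b ×1; n ×1; c [bound] ×0
use order (left to right): e, b, n
typing: ✓ — Bool
summary: ordered ✗ · linear ✗ · affine ✓ · relevant ✗ · unrestricted ✓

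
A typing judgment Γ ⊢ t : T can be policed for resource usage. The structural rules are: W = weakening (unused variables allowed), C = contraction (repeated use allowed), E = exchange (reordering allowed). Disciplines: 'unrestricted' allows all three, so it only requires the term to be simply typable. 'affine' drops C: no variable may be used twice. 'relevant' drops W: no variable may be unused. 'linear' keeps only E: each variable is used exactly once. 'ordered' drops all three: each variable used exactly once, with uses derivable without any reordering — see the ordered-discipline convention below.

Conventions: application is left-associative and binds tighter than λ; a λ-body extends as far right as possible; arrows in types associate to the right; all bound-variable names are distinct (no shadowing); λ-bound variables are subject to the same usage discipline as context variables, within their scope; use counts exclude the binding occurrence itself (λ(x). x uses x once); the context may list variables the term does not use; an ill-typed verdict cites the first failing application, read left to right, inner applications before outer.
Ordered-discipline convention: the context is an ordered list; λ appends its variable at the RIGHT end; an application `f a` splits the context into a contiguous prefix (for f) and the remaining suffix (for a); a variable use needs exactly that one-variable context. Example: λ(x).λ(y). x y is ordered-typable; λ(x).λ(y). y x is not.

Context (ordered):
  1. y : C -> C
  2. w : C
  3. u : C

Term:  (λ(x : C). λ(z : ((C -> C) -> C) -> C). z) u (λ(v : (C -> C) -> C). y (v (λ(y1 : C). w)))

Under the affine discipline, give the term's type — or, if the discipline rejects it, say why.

term : ((C -> C) -> C) -> C
counts: y=1; w=1; u=1; x (λ-bound)=0; z (λ-bound)=1; v (λ-bound)=1; y1 (λ-bound)=0
order of uses: z, u, y, v, w
typing: ✓ — ((C -> C) -> C) -> C
across the five disciplines: ordered ✗; linear ✗; affine ✓; relevant ✗; unrestricted ✓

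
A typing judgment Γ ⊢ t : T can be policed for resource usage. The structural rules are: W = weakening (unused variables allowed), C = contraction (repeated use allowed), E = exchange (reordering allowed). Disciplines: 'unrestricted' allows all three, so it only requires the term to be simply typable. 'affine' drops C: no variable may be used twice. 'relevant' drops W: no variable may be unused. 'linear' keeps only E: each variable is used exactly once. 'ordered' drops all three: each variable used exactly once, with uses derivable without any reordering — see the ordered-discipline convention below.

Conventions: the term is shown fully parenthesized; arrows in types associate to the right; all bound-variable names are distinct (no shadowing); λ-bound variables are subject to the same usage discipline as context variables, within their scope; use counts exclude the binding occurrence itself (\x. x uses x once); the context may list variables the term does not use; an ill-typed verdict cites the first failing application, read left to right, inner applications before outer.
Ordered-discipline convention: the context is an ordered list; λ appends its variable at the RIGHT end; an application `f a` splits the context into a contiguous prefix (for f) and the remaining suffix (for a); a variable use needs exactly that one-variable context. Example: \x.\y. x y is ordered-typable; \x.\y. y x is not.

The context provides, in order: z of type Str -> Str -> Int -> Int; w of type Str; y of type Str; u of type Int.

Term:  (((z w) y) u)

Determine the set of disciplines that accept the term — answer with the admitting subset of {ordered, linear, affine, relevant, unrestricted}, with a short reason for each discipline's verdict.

accepted by: ordered, linear, affine, relevant, unrestricted
variable uses: z=1, w=1, y=1, u=1
left-to-right use order: z, w, y, u
typing: the term checks, with type Int
ordered: ✓, z, w, y, u: once each, no exchange needed
linear: ✓, z, w, y, u: one use apiece
affine: ✓, no duplicate uses among z, w, y, u
relevant: ✓, every one of z, w, y, u appears
unrestricted: ✓, type-checks (Int) and nothing is barred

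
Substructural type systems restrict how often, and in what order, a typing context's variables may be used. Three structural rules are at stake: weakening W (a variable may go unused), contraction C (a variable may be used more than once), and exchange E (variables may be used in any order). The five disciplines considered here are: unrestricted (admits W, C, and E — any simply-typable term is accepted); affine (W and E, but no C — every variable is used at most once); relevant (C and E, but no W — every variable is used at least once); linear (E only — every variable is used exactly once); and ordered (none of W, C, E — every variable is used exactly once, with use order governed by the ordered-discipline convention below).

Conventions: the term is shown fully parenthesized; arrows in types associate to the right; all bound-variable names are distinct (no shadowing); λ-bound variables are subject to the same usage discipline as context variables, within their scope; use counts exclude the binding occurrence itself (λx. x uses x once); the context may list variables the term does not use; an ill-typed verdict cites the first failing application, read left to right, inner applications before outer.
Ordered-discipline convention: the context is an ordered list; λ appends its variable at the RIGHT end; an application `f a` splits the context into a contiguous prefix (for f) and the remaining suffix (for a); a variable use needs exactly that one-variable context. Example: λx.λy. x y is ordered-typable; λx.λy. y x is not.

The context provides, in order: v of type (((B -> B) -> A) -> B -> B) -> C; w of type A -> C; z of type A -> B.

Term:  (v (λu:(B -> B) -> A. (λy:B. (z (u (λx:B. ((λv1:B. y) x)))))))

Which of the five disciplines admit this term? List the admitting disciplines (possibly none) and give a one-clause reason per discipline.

admitting disciplines: affine, unrestricted
variable uses: v=1; w=0; z=1; u [bound]=1; y [bound]=1; x [bound]=1; v1 [bound]=0
left-to-right use order: v, z, u, y, x
typing: well-typed at C
ordered ✗ (w, v1 never used (weakening))
linear ✗ (w, v1 never used (weakening))
affine ✓ (at most one use each (v, w, z, u, y, x, v1))
relevant ✗ (w, v1 never used (weakening))
unrestricted ✓ (simply typable at C; W, C, E all held)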